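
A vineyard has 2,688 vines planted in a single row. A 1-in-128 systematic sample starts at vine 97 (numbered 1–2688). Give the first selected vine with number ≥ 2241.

k = 128
Steps past start: ⌈(2241 − 97)/128⌉ = ⌈2144/128⌉ = 17
Selected vine: 97 + 17×128 = 2273

2273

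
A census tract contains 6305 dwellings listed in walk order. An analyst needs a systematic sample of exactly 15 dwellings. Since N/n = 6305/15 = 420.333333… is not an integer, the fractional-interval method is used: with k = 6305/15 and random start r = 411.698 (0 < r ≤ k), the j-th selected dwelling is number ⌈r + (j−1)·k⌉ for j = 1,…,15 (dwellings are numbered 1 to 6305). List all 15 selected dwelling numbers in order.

412, 833, 1253, 1673, 2094, 2514, 2934, 3355, 3775, 4195, 4616, 5036, 5456, 5877, 6297

j=1: r + 0k = 411.698 → ⌈·⌉ = 412
j=2: r + 1k = 832.031333… → ⌈·⌉ = 833
j=3: r + 2k = 1252.364666… → ⌈·⌉ = 1253
j=4: r + 3k = 1672.698 → ⌈·⌉ = 1673
j=5: r + 4k = 2093.031333… → ⌈·⌉ = 2094
j=6: r + 5k = 2513.364666… → ⌈·⌉ = 2514
j=7: r + 6k = 2933.698 → ⌈·⌉ = 2934
j=8: r + 7k = 3354.031333… → ⌈·⌉ = 3355
j=9: r + 8k = 3774.364666… → ⌈·⌉ = 3775
j=10: r + 9k = 4194.698 → ⌈·⌉ = 4195
j=11: r + 10k = 4615.031333… → ⌈·⌉ = 4616
j=12: r + 11k = 5035.364666… → ⌈·⌉ = 5036
j=13: r + 12k = 5455.698 → ⌈·⌉ = 5456
j=14: r + 13k = 5876.031333… → ⌈·⌉ = 5877
j=15: r + 14k = 6296.364666… → ⌈·⌉ = 6297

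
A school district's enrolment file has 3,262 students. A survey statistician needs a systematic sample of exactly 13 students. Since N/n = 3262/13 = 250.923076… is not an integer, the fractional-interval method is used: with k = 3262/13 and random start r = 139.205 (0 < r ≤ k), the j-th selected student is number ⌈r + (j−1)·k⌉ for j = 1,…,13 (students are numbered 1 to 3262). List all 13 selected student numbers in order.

j=1: r + 0k = 139.205 → ⌈·⌉ = 140
j=2: r + 1k = 390.128076… → ⌈·⌉ = 391
j=3: r + 2k = 641.051153… → ⌈·⌉ = 642
j=4: r + 3k = 891.974230… → ⌈·⌉ = 892
j=5: r + 4k = 1142.897307… → ⌈·⌉ = 1143
j=6: r + 5k = 1393.820384… → ⌈·⌉ = 1394
j=7: r + 6k = 1644.743461… → ⌈·⌉ = 1645
j=8: r + 7k = 1895.666538… → ⌈·⌉ = 1896
j=9: r + 8k = 2146.589615… → ⌈·⌉ = 2147
j=10: r + 9k = 2397.512692… → ⌈·⌉ = 2398
j=11: r + 10k = 2648.435769… → ⌈·⌉ = 2649
j=12: r + 11k = 2899.358846… → ⌈·⌉ = 2900
j=13: r + 12k = 3150.281923… → ⌈·⌉ = 3151

140, 391, 642, 892, 1143, 1394, 1645, 1896, 2147, 2398, 2649, 2900, 3151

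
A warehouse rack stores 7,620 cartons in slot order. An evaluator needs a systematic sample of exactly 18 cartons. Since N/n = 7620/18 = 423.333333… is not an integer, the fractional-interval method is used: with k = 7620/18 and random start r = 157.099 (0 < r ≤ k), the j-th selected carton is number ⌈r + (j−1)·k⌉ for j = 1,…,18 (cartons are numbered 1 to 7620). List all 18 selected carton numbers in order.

j=1: r + 0k = 157.099 → ⌈·⌉ = 158
j=2: r + 1k = 580.432333… → ⌈·⌉ = 581
j=3: r + 2k = 1003.765666… → ⌈·⌉ = 1004
j=4: r + 3k = 1427.099 → ⌈·⌉ = 1428
j=5: r + 4k = 1850.432333… → ⌈·⌉ = 1851
j=6: r + 5k = 2273.765666… → ⌈·⌉ = 2274
j=7: r + 6k = 2697.099 → ⌈·⌉ = 2698
j=8: r + 7k = 3120.432333… → ⌈·⌉ = 3121
j=9: r + 8k = 3543.765666… → ⌈·⌉ = 3544
j=10: r + 9k = 3967.099 → ⌈·⌉ = 3968
j=11: r + 10k = 4390.432333… → ⌈·⌉ = 4391
j=12: r + 11k = 4813.765666… → ⌈·⌉ = 4814
j=13: r + 12k = 5237.099 → ⌈·⌉ = 5238
j=14: r + 13k = 5660.432333… → ⌈·⌉ = 5661
j=15: r + 14k = 6083.765666… → ⌈·⌉ = 6084
j=16: r + 15k = 6507.099 → ⌈·⌉ = 6508
j=17: r + 16k = 6930.432333… → ⌈·⌉ = 6931
j=18: r + 17k = 7353.765666… → ⌈·⌉ = 7354

158, 581, 1004, 1428, 1851, 2274, 2698, 3121, 3544, 3968, 4391, 4814, 5238, 5661, 6084, 6508, 6931, 7354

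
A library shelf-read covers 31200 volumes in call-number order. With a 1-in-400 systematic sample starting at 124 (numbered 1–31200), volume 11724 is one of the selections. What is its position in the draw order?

30

k = 400
position = (11724 − 124)/400 + 1 = 11600/400 + 1 = 29 + 1 = 30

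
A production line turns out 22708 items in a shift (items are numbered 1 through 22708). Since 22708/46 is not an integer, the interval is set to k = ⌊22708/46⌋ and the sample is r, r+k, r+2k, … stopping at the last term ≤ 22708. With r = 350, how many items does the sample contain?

k = ⌊22708/46⌋ = 493
Achieved size = ⌊(22708 − 350)/493⌋ + 1 = ⌊22358/493⌋ + 1 = 45 + 1 = 46
(last selection: 350 + 45×493 = 22535 ≤ 22708; next would be 23028 > 22708)

46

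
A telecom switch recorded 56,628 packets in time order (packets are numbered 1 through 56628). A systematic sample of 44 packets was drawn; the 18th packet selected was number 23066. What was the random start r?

k = 56628/44 = 1287
r = 23066 − (18−1)×1287 = 23066 − 21879 = 1187

1187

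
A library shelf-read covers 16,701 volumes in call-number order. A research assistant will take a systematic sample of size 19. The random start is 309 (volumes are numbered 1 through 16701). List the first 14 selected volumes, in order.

309, 1188, 2067, 2946, 3825, 4704, 5583, 6462, 7341, 8220, 9099, 9978, 10857, 11736

k = N/n = 16701/19 = 879
volume 1: 309
volume 2: 309 + 879 = 1188
volume 3: 1188 + 879 = 2067
volume 4: 2067 + 879 = 2946
volume 5: 2946 + 879 = 3825
volume 6: 3825 + 879 = 4704
volume 7: 4704 + 879 = 5583
volume 8: 5583 + 879 = 6462
volume 9: 6462 + 879 = 7341
volume 10: 7341 + 879 = 8220
volume 11: 8220 + 879 = 9099
volume 12: 9099 + 879 = 9978
volume 13: 9978 + 879 = 10857
volume 14: 10857 + 879 = 11736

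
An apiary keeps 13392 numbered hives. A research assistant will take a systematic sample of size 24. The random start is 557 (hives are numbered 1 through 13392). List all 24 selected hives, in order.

557, 1115, 1673, 2231, 2789, 3347, 3905, 4463, 5021, 5579, 6137, 6695, 7253, 7811, 8369, 8927, 9485, 10043, 10601, 11159, 11717, 12275, 12833, 13391

k = N/n = 13392/24 = 558
hive 1: 557
hive 2: 557 + 558 = 1115
hive 3: 1115 + 558 = 1673
hive 4: 1673 + 558 = 2231
hive 5: 2231 + 558 = 2789
hive 6: 2789 + 558 = 3347
hive 7: 3347 + 558 = 3905
hive 8: 3905 + 558 = 4463
hive 9: 4463 + 558 = 5021
hive 10: 5021 + 558 = 5579
hive 11: 5579 + 558 = 6137
hive 12: 6137 + 558 = 6695
hive 13: 6695 + 558 = 7253
hive 14: 7253 + 558 = 7811
hive 15: 7811 + 558 = 8369
hive 16: 8369 + 558 = 8927
hive 17: 8927 + 558 = 9485
hive 18: 9485 + 558 = 10043
hive 19: 10043 + 558 = 10601
hive 20: 10601 + 558 = 11159
hive 21: 11159 + 558 = 11717
hive 22: 11717 + 558 = 12275
hive 23: 12275 + 558 = 12833
hive 24: 12833 + 558 = 13391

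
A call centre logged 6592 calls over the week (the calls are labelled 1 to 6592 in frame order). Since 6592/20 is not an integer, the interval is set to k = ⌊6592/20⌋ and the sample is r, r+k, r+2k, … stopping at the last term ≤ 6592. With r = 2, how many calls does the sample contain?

k = ⌊6592/20⌋ = 329
Achieved size = ⌊(6592 − 2)/329⌋ + 1 = ⌊6590/329⌋ + 1 = 20 + 1 = 21
(last selection: 2 + 20×329 = 6582 ≤ 6592; next would be 6911 > 6592)

21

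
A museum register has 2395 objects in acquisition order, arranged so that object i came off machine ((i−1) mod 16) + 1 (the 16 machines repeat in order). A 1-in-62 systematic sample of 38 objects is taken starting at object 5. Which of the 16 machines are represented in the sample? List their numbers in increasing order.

1, 3, 5, 7, 9, 11, 13, 15

Consecutive selections differ by k = 62, so their machine numbers differ by 62 mod 16 = 14.
gcd(62, 16) = 2, so the sample visits 16/2 = 8 distinct residues mod 16.
Start 5 is machine 5; the machines hit are 1, 3, 5, 7, 9, 11, 13, 15.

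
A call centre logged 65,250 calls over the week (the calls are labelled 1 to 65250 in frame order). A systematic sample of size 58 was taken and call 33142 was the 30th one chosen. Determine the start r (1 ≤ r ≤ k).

k = 65250/58 = 1125
r = 33142 − (30−1)×1125 = 33142 − 32625 = 517

517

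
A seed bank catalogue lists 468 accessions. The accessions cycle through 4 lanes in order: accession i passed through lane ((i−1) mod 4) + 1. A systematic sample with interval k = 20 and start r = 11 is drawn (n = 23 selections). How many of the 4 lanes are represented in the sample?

1

Consecutive selections differ by k = 20, so their lane numbers differ by 20 mod 4 = 0.
gcd(20, 4) = 4, so the sample visits 4/4 = 1 distinct residues mod 4.
Start 11 is lane 3; the lanes hit are 3.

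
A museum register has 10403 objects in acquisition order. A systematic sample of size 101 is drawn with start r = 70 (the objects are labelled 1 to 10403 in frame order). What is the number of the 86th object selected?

k = 10403/101 = 103
86th selection = r + (86−1)·k = 70 + 85×103 = 70 + 8755 = 8825

8825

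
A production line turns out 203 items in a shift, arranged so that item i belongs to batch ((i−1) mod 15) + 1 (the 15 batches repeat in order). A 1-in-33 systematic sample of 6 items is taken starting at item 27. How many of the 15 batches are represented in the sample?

Consecutive selections differ by k = 33, so their batch numbers differ by 33 mod 15 = 3.
gcd(33, 15) = 3, so the sample visits 15/3 = 5 distinct residues mod 15.
Start 27 is batch 12; the batches hit are 3, 6, 9, 12, 15.

5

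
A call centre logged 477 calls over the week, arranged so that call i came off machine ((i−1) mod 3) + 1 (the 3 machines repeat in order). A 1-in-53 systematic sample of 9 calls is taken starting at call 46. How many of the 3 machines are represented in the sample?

3

Consecutive selections differ by k = 53, so their machine numbers differ by 53 mod 3 = 2.
gcd(53, 3) = 1, so the sample visits 3/1 = 3 distinct residues mod 3.
Start 46 is machine 1; the machines hit are 1, 2, 3.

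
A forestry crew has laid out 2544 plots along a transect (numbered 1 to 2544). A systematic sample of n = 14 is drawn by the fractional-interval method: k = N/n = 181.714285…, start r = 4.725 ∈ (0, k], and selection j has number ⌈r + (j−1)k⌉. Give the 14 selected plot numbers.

5, 187, 369, 550, 732, 914, 1096, 1277, 1459, 1641, 1822, 2004, 2186, 2368

j=1: r + 0k = 4.725 → ⌈·⌉ = 5
j=2: r + 1k = 186.439285… → ⌈·⌉ = 187
j=3: r + 2k = 368.153571… → ⌈·⌉ = 369
j=4: r + 3k = 549.867857… → ⌈·⌉ = 550
j=5: r + 4k = 731.582142… → ⌈·⌉ = 732
j=6: r + 5k = 913.296428… → ⌈·⌉ = 914
j=7: r + 6k = 1095.010714… → ⌈·⌉ = 1096
j=8: r + 7k = 1276.725 → ⌈·⌉ = 1277
j=9: r + 8k = 1458.439285… → ⌈·⌉ = 1459
j=10: r + 9k = 1640.153571… → ⌈·⌉ = 1641
j=11: r + 10k = 1821.867857… → ⌈·⌉ = 1822
j=12: r + 11k = 2003.582142… → ⌈·⌉ = 2004
j=13: r + 12k = 2185.296428… → ⌈·⌉ = 2186
j=14: r + 13k = 2367.010714… → ⌈·⌉ = 2368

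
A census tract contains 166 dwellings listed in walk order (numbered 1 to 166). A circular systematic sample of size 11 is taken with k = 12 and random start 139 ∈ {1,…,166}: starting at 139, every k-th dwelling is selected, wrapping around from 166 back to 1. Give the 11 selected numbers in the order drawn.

139, 151, 163, 9, 21, 33, 45, 57, 69, 81, 93

Selection 1: 139
Selection 2: 139 + 12 = 151
Selection 3: 151 + 12 = 163
Selection 4: 163 + 12 = 175 → 175 − 166 = 9
Selection 5: 9 + 12 = 21
Selection 6: 21 + 12 = 33
Selection 7: 33 + 12 = 45
Selection 8: 45 + 12 = 57
Selection 9: 57 + 12 = 69
Selection 10: 69 + 12 = 81
Selection 11: 81 + 12 = 93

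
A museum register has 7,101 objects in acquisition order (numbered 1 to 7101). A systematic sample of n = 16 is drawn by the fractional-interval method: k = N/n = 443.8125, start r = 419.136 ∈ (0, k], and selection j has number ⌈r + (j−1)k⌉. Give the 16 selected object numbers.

j=1: r + 0k = 419.136 → ⌈·⌉ = 420
j=2: r + 1k = 862.9485 → ⌈·⌉ = 863
j=3: r + 2k = 1306.761 → ⌈·⌉ = 1307
j=4: r + 3k = 1750.5735 → ⌈·⌉ = 1751
j=5: r + 4k = 2194.386 → ⌈·⌉ = 2195
j=6: r + 5k = 2638.1985 → ⌈·⌉ = 2639
j=7: r + 6k = 3082.011 → ⌈·⌉ = 3083
j=8: r + 7k = 3525.8235 → ⌈·⌉ = 3526
j=9: r + 8k = 3969.636 → ⌈·⌉ = 3970
j=10: r + 9k = 4413.4485 → ⌈·⌉ = 4414
j=11: r + 10k = 4857.261 → ⌈·⌉ = 4858
j=12: r + 11k = 5301.0735 → ⌈·⌉ = 5302
j=13: r + 12k = 5744.886 → ⌈·⌉ = 5745
j=14: r + 13k = 6188.6985 → ⌈·⌉ = 6189
j=15: r + 14k = 6632.511 → ⌈·⌉ = 6633
j=16: r + 15k = 7076.3235 → ⌈·⌉ = 7077

420, 863, 1307, 1751, 2195, 2639, 3083, 3526, 3970, 4414, 4858, 5302, 5745, 6189, 6633, 7077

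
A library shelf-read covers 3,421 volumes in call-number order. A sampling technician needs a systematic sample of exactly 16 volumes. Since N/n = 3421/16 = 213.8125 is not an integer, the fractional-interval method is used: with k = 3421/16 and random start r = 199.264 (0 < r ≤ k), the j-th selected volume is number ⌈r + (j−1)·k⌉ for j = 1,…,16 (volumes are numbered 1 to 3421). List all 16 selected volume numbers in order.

200, 414, 627, 841, 1055, 1269, 1483, 1696, 1910, 2124, 2338, 2552, 2766, 2979, 3193, 3407

j=1: r + 0k = 199.264 → ⌈·⌉ = 200
j=2: r + 1k = 413.0765 → ⌈·⌉ = 414
j=3: r + 2k = 626.889 → ⌈·⌉ = 627
j=4: r + 3k = 840.7015 → ⌈·⌉ = 841
j=5: r + 4k = 1054.514 → ⌈·⌉ = 1055
j=6: r + 5k = 1268.3265 → ⌈·⌉ = 1269
j=7: r + 6k = 1482.139 → ⌈·⌉ = 1483
j=8: r + 7k = 1695.9515 → ⌈·⌉ = 1696
j=9: r + 8k = 1909.764 → ⌈·⌉ = 1910
j=10: r + 9k = 2123.5765 → ⌈·⌉ = 2124
j=11: r + 10k = 2337.389 → ⌈·⌉ = 2338
j=12: r + 11k = 2551.2015 → ⌈·⌉ = 2552
j=13: r + 12k = 2765.014 → ⌈·⌉ = 2766
j=14: r + 13k = 2978.8265 → ⌈·⌉ = 2979
j=15: r + 14k = 3192.639 → ⌈·⌉ = 3193
j=16: r + 15k = 3406.4515 → ⌈·⌉ = 3407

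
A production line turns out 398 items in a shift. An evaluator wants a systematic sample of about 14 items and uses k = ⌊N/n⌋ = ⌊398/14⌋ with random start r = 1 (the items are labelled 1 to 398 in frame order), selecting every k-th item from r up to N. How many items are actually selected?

15

k = ⌊398/14⌋ = 28
Achieved size = ⌊(398 − 1)/28⌋ + 1 = ⌊397/28⌋ + 1 = 14 + 1 = 15
(last selection: 1 + 14×28 = 393 ≤ 398; next would be 421 > 398)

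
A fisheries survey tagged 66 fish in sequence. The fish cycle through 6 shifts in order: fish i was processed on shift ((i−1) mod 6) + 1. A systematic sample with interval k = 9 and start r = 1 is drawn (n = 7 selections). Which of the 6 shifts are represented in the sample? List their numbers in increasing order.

1, 4

Consecutive selections differ by k = 9, so their shift numbers differ by 9 mod 6 = 3.
gcd(9, 6) = 3, so the sample visits 6/3 = 2 distinct residues mod 6.
Start 1 is shift 1; the shifts hit are 1, 4.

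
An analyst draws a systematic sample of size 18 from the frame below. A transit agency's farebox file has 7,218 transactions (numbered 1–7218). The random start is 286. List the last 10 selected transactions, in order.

k = N/n = 7218/18 = 401
9th selection = 286 + 8×401 = 3494
10th: 3494 + 401 = 3895
11th: 3895 + 401 = 4296
12th: 4296 + 401 = 4697
13th: 4697 + 401 = 5098
14th: 5098 + 401 = 5499
15th: 5499 + 401 = 5900
16th: 5900 + 401 = 6301
17th: 6301 + 401 = 6702
18th: 6702 + 401 = 7103

3494, 3895, 4296, 4697, 5098, 5499, 5900, 6301, 6702, 7103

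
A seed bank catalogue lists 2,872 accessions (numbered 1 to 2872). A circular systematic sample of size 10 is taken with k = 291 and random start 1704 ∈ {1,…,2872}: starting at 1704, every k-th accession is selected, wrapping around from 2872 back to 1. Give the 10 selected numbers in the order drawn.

Selection 1: 1704
Selection 2: 1704 + 291 = 1995
Selection 3: 1995 + 291 = 2286
Selection 4: 2286 + 291 = 2577
Selection 5: 2577 + 291 = 2868
Selection 6: 2868 + 291 = 3159 → 3159 − 2872 = 287
Selection 7: 287 + 291 = 578
Selection 8: 578 + 291 = 869
Selection 9: 869 + 291 = 1160
Selection 10: 1160 + 291 = 1451

1704, 1995, 2286, 2577, 2868, 287, 578, 869, 1160, 1451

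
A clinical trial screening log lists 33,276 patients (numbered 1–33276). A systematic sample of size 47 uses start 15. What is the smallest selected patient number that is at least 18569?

k = 33276/47 = 708
Steps past start: ⌈(18569 − 15)/708⌉ = ⌈18554/708⌉ = 27
Selected patient: 15 + 27×708 = 19131

19131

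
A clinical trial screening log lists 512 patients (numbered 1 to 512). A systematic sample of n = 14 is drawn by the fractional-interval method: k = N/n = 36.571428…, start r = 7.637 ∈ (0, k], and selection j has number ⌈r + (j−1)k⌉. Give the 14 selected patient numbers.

j=1: r + 0k = 7.637 → ⌈·⌉ = 8
j=2: r + 1k = 44.208428… → ⌈·⌉ = 45
j=3: r + 2k = 80.779857… → ⌈·⌉ = 81
j=4: r + 3k = 117.351285… → ⌈·⌉ = 118
j=5: r + 4k = 153.922714… → ⌈·⌉ = 154
j=6: r + 5k = 190.494142… → ⌈·⌉ = 191
j=7: r + 6k = 227.065571… → ⌈·⌉ = 228
j=8: r + 7k = 263.637 → ⌈·⌉ = 264
j=9: r + 8k = 300.208428… → ⌈·⌉ = 301
j=10: r + 9k = 336.779857… → ⌈·⌉ = 337
j=11: r + 10k = 373.351285… → ⌈·⌉ = 374
j=12: r + 11k = 409.922714… → ⌈·⌉ = 410
j=13: r + 12k = 446.494142… → ⌈·⌉ = 447
j=14: r + 13k = 483.065571… → ⌈·⌉ = 484

8, 45, 81, 118, 154, 191, 228, 264, 301, 337, 374, 410, 447, 484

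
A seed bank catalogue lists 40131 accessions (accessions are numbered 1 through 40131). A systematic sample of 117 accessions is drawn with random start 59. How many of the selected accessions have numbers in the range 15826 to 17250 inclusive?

k = 40131/117 = 343
First selection ≥ 15826: 59 + ⌈(15826−59)/343⌉·343 = 59 + 46×343 = 15837
Last selection ≤ 17250: 59 + ⌊(17250−59)/343⌋·343 = 59 + 50×343 = 17209
Count = 50 − 46 + 1 = 5

5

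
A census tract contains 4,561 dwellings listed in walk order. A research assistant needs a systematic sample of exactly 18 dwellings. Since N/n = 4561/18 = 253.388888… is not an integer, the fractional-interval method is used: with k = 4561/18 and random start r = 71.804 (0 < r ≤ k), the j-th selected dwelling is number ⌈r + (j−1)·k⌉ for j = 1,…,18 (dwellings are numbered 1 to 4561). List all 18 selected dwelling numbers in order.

72, 326, 579, 832, 1086, 1339, 1593, 1846, 2099, 2353, 2606, 2860, 3113, 3366, 3620, 3873, 4127, 4380

j=1: r + 0k = 71.804 → ⌈·⌉ = 72
j=2: r + 1k = 325.192888… → ⌈·⌉ = 326
j=3: r + 2k = 578.581777… → ⌈·⌉ = 579
j=4: r + 3k = 831.970666… → ⌈·⌉ = 832
j=5: r + 4k = 1085.359555… → ⌈·⌉ = 1086
j=6: r + 5k = 1338.748444… → ⌈·⌉ = 1339
j=7: r + 6k = 1592.137333… → ⌈·⌉ = 1593
j=8: r + 7k = 1845.526222… → ⌈·⌉ = 1846
j=9: r + 8k = 2098.915111… → ⌈·⌉ = 2099
j=10: r + 9k = 2352.304 → ⌈·⌉ = 2353
j=11: r + 10k = 2605.692888… → ⌈·⌉ = 2606
j=12: r + 11k = 2859.081777… → ⌈·⌉ = 2860
j=13: r + 12k = 3112.470666… → ⌈·⌉ = 3113
j=14: r + 13k = 3365.859555… → ⌈·⌉ = 3366
j=15: r + 14k = 3619.248444… → ⌈·⌉ = 3620
j=16: r + 15k = 3872.637333… → ⌈·⌉ = 3873
j=17: r + 16k = 4126.026222… → ⌈·⌉ = 4127
j=18: r + 17k = 4379.415111… → ⌈·⌉ = 4380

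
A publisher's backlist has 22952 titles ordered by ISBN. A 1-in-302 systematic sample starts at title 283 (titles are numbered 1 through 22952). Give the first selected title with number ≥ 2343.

k = 302
Steps past start: ⌈(2343 − 283)/302⌉ = ⌈2060/302⌉ = 7
Selected title: 283 + 7×302 = 2397

2397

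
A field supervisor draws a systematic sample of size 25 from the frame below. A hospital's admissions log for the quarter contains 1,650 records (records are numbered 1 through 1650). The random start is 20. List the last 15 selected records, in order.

k = N/n = 1650/25 = 66
11th selection = 20 + 10×66 = 680
12th: 680 + 66 = 746
13th: 746 + 66 = 812
14th: 812 + 66 = 878
15th: 878 + 66 = 944
16th: 944 + 66 = 1010
17th: 1010 + 66 = 1076
18th: 1076 + 66 = 1142
19th: 1142 + 66 = 1208
20th: 1208 + 66 = 1274
21st: 1274 + 66 = 1340
22nd: 1340 + 66 = 1406
23rd: 1406 + 66 = 1472
24th: 1472 + 66 = 1538
25th: 1538 + 66 = 1604

680, 746, 812, 878, 944, 1010, 1076, 1142, 1208, 1274, 1340, 1406, 1472, 1538, 1604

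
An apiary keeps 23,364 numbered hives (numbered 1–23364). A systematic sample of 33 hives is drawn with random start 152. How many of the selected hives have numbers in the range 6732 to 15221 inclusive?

12

k = 23364/33 = 708
First selection ≥ 6732: 152 + ⌈(6732−152)/708⌉·708 = 152 + 10×708 = 7232
Last selection ≤ 15221: 152 + ⌊(15221−152)/708⌋·708 = 152 + 21×708 = 15020
Count = 21 − 10 + 1 = 12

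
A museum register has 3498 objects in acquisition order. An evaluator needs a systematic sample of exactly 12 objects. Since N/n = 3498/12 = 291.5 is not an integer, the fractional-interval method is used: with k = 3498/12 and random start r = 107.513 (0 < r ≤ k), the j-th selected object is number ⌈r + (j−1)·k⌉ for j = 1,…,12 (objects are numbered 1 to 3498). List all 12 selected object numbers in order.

108, 400, 691, 983, 1274, 1566, 1857, 2149, 2440, 2732, 3023, 3315

j=1: r + 0k = 107.513 → ⌈·⌉ = 108
j=2: r + 1k = 399.013 → ⌈·⌉ = 400
j=3: r + 2k = 690.513 → ⌈·⌉ = 691
j=4: r + 3k = 982.013 → ⌈·⌉ = 983
j=5: r + 4k = 1273.513 → ⌈·⌉ = 1274
j=6: r + 5k = 1565.013 → ⌈·⌉ = 1566
j=7: r + 6k = 1856.513 → ⌈·⌉ = 1857
j=8: r + 7k = 2148.013 → ⌈·⌉ = 2149
j=9: r + 8k = 2439.513 → ⌈·⌉ = 2440
j=10: r + 9k = 2731.013 → ⌈·⌉ = 2732
j=11: r + 10k = 3022.513 → ⌈·⌉ = 3023
j=12: r + 11k = 3314.013 → ⌈·⌉ = 3315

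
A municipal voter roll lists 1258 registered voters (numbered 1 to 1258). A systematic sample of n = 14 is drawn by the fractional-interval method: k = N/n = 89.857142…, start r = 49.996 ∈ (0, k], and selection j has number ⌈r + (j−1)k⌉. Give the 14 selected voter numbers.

50, 140, 230, 320, 410, 500, 590, 679, 769, 859, 949, 1039, 1129, 1219

j=1: r + 0k = 49.996 → ⌈·⌉ = 50
j=2: r + 1k = 139.853142… → ⌈·⌉ = 140
j=3: r + 2k = 229.710285… → ⌈·⌉ = 230
j=4: r + 3k = 319.567428… → ⌈·⌉ = 320
j=5: r + 4k = 409.424571… → ⌈·⌉ = 410
j=6: r + 5k = 499.281714… → ⌈·⌉ = 500
j=7: r + 6k = 589.138857… → ⌈·⌉ = 590
j=8: r + 7k = 678.996 → ⌈·⌉ = 679
j=9: r + 8k = 768.853142… → ⌈·⌉ = 769
j=10: r + 9k = 858.710285… → ⌈·⌉ = 859
j=11: r + 10k = 948.567428… → ⌈·⌉ = 949
j=12: r + 11k = 1038.424571… → ⌈·⌉ = 1039
j=13: r + 12k = 1128.281714… → ⌈·⌉ = 1129
j=14: r + 13k = 1218.138857… → ⌈·⌉ = 1219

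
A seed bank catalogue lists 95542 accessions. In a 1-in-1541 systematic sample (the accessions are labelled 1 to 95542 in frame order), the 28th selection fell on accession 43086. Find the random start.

k = 1541
r = 43086 − (28−1)×1541 = 43086 − 41607 = 1479

1479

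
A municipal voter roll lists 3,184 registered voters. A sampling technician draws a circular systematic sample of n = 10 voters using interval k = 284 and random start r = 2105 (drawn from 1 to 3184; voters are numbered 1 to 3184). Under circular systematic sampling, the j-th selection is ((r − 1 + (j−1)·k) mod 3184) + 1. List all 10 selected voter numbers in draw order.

2105, 2389, 2673, 2957, 57, 341, 625, 909, 1193, 1477

Selection 1: 2105
Selection 2: 2105 + 284 = 2389
Selection 3: 2389 + 284 = 2673
Selection 4: 2673 + 284 = 2957
Selection 5: 2957 + 284 = 3241 → 3241 − 3184 = 57
Selection 6: 57 + 284 = 341
Selection 7: 341 + 284 = 625
Selection 8: 625 + 284 = 909
Selection 9: 909 + 284 = 1193
Selection 10: 1193 + 284 = 1477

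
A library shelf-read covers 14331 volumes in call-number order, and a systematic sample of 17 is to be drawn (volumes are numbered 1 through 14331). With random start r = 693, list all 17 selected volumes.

k = N/n = 14331/17 = 843
volume 1: 693
volume 2: 693 + 843 = 1536
volume 3: 1536 + 843 = 2379
volume 4: 2379 + 843 = 3222
volume 5: 3222 + 843 = 4065
volume 6: 4065 + 843 = 4908
volume 7: 4908 + 843 = 5751
volume 8: 5751 + 843 = 6594
volume 9: 6594 + 843 = 7437
volume 10: 7437 + 843 = 8280
volume 11: 8280 + 843 = 9123
volume 12: 9123 + 843 = 9966
volume 13: 9966 + 843 = 10809
volume 14: 10809 + 843 = 11652
volume 15: 11652 + 843 = 12495
volume 16: 12495 + 843 = 13338
volume 17: 13338 + 843 = 14181

693, 1536, 2379, 3222, 4065, 4908, 5751, 6594, 7437, 8280, 9123, 9966, 10809, 11652, 12495, 13338, 14181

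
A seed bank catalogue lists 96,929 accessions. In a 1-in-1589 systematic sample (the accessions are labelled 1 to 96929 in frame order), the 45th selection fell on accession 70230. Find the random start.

k = 1589
r = 70230 − (45−1)×1589 = 70230 − 69916 = 314

314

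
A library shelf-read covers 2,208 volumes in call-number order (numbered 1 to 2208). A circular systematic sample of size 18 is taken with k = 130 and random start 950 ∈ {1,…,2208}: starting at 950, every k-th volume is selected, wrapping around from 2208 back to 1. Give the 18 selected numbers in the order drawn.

950, 1080, 1210, 1340, 1470, 1600, 1730, 1860, 1990, 2120, 42, 172, 302, 432, 562, 692, 822, 952

Selection 1: 950
Selection 2: 950 + 130 = 1080
Selection 3: 1080 + 130 = 1210
Selection 4: 1210 + 130 = 1340
Selection 5: 1340 + 130 = 1470
Selection 6: 1470 + 130 = 1600
Selection 7: 1600 + 130 = 1730
Selection 8: 1730 + 130 = 1860
Selection 9: 1860 + 130 = 1990
Selection 10: 1990 + 130 = 2120
Selection 11: 2120 + 130 = 2250 → 2250 − 2208 = 42
Selection 12: 42 + 130 = 172
Selection 13: 172 + 130 = 302
Selection 14: 302 + 130 = 432
Selection 15: 432 + 130 = 562
Selection 16: 562 + 130 = 692
Selection 17: 692 + 130 = 822
Selection 18: 822 + 130 = 952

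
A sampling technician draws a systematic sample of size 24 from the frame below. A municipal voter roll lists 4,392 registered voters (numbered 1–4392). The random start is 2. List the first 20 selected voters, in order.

2, 185, 368, 551, 734, 917, 1100, 1283, 1466, 1649, 1832, 2015, 2198, 2381, 2564, 2747, 2930, 3113, 3296, 3479

k = N/n = 4392/24 = 183
voter 1: 2
voter 2: 2 + 183 = 185
voter 3: 185 + 183 = 368
voter 4: 368 + 183 = 551
voter 5: 551 + 183 = 734
voter 6: 734 + 183 = 917
voter 7: 917 + 183 = 1100
voter 8: 1100 + 183 = 1283
voter 9: 1283 + 183 = 1466
voter 10: 1466 + 183 = 1649
voter 11: 1649 + 183 = 1832
voter 12: 1832 + 183 = 2015
voter 13: 2015 + 183 = 2198
voter 14: 2198 + 183 = 2381
voter 15: 2381 + 183 = 2564
voter 16: 2564 + 183 = 2747
voter 17: 2747 + 183 = 2930
voter 18: 2930 + 183 = 3113
voter 19: 3113 + 183 = 3296
voter 20: 3296 + 183 = 3479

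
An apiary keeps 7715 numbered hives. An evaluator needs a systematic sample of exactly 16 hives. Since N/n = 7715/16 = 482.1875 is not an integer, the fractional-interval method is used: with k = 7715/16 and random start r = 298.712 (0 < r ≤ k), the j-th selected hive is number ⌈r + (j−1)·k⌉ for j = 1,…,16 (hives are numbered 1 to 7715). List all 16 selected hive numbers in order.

299, 781, 1264, 1746, 2228, 2710, 3192, 3675, 4157, 4639, 5121, 5603, 6085, 6568, 7050, 7532

j=1: r + 0k = 298.712 → ⌈·⌉ = 299
j=2: r + 1k = 780.8995 → ⌈·⌉ = 781
j=3: r + 2k = 1263.087 → ⌈·⌉ = 1264
j=4: r + 3k = 1745.2745 → ⌈·⌉ = 1746
j=5: r + 4k = 2227.462 → ⌈·⌉ = 2228
j=6: r + 5k = 2709.6495 → ⌈·⌉ = 2710
j=7: r + 6k = 3191.837 → ⌈·⌉ = 3192
j=8: r + 7k = 3674.0245 → ⌈·⌉ = 3675
j=9: r + 8k = 4156.212 → ⌈·⌉ = 4157
j=10: r + 9k = 4638.3995 → ⌈·⌉ = 4639
j=11: r + 10k = 5120.587 → ⌈·⌉ = 5121
j=12: r + 11k = 5602.7745 → ⌈·⌉ = 5603
j=13: r + 12k = 6084.962 → ⌈·⌉ = 6085
j=14: r + 13k = 6567.1495 → ⌈·⌉ = 6568
j=15: r + 14k = 7049.337 → ⌈·⌉ = 7050
j=16: r + 15k = 7531.5245 → ⌈·⌉ = 7532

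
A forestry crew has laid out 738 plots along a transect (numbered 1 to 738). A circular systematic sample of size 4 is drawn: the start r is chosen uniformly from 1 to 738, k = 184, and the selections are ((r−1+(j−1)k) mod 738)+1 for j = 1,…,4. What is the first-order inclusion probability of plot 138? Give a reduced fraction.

For each position j, as r ranges over 1…738 the j-th selection hits every plot exactly once, so plot 138 is selected for exactly 4 of the 738 starts.
Inclusion probability = 4/738 = 2/369.

2/369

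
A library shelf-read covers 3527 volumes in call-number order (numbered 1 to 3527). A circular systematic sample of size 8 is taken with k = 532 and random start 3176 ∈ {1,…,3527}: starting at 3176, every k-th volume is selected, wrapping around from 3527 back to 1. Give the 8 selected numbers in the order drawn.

3176, 181, 713, 1245, 1777, 2309, 2841, 3373

Selection 1: 3176
Selection 2: 3176 + 532 = 3708 → 3708 − 3527 = 181
Selection 3: 181 + 532 = 713
Selection 4: 713 + 532 = 1245
Selection 5: 1245 + 532 = 1777
Selection 6: 1777 + 532 = 2309
Selection 7: 2309 + 532 = 2841
Selection 8: 2841 + 532 = 3373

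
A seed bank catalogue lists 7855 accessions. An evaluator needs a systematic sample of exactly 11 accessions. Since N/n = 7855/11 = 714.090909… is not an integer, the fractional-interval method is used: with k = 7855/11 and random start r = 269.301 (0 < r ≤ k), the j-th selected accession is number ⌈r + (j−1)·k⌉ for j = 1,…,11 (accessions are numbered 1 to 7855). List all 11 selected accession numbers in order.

j=1: r + 0k = 269.301 → ⌈·⌉ = 270
j=2: r + 1k = 983.391909… → ⌈·⌉ = 984
j=3: r + 2k = 1697.482818… → ⌈·⌉ = 1698
j=4: r + 3k = 2411.573727… → ⌈·⌉ = 2412
j=5: r + 4k = 3125.664636… → ⌈·⌉ = 3126
j=6: r + 5k = 3839.755545… → ⌈·⌉ = 3840
j=7: r + 6k = 4553.846454… → ⌈·⌉ = 4554
j=8: r + 7k = 5267.937363… → ⌈·⌉ = 5268
j=9: r + 8k = 5982.028272… → ⌈·⌉ = 5983
j=10: r + 9k = 6696.119181… → ⌈·⌉ = 6697
j=11: r + 10k = 7410.210090… → ⌈·⌉ = 7411

270, 984, 1698, 2412, 3126, 3840, 4554, 5268, 5983, 6697, 7411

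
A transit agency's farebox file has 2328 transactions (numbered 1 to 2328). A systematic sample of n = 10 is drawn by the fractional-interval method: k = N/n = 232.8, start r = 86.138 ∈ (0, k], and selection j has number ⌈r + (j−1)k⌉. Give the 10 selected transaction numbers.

j=1: r + 0k = 86.138 → ⌈·⌉ = 87
j=2: r + 1k = 318.938 → ⌈·⌉ = 319
j=3: r + 2k = 551.738 → ⌈·⌉ = 552
j=4: r + 3k = 784.538 → ⌈·⌉ = 785
j=5: r + 4k = 1017.338 → ⌈·⌉ = 1018
j=6: r + 5k = 1250.138 → ⌈·⌉ = 1251
j=7: r + 6k = 1482.938 → ⌈·⌉ = 1483
j=8: r + 7k = 1715.738 → ⌈·⌉ = 1716
j=9: r + 8k = 1948.538 → ⌈·⌉ = 1949
j=10: r + 9k = 2181.338 → ⌈·⌉ = 2182

87, 319, 552, 785, 1018, 1251, 1483, 1716, 1949, 2182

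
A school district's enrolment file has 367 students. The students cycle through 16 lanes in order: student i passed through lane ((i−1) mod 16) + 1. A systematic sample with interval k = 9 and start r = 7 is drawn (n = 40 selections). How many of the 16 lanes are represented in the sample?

Consecutive selections differ by k = 9, so their lane numbers differ by 9 mod 16 = 9.
gcd(9, 16) = 1, so the sample visits 16/1 = 16 distinct residues mod 16.
Start 7 is lane 7; the lanes hit are 1, 2, 3, 4, 5, 6, 7, 8, 9, 10, 11, 12, 13, 14, 15, 16.

16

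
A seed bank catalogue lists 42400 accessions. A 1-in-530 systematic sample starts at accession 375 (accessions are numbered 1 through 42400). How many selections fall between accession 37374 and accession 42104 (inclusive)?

k = 530
First selection ≥ 37374: 375 + ⌈(37374−375)/530⌉·530 = 375 + 70×530 = 37475
Last selection ≤ 42104: 375 + ⌊(42104−375)/530⌋·530 = 375 + 78×530 = 41715
Count = 78 − 70 + 1 = 9

9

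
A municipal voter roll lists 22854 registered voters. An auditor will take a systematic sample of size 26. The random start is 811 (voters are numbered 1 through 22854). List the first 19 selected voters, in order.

811, 1690, 2569, 3448, 4327, 5206, 6085, 6964, 7843, 8722, 9601, 10480, 11359, 12238, 13117, 13996, 14875, 15754, 16633

k = N/n = 22854/26 = 879
voter 1: 811
voter 2: 811 + 879 = 1690
voter 3: 1690 + 879 = 2569
voter 4: 2569 + 879 = 3448
voter 5: 3448 + 879 = 4327
voter 6: 4327 + 879 = 5206
voter 7: 5206 + 879 = 6085
voter 8: 6085 + 879 = 6964
voter 9: 6964 + 879 = 7843
voter 10: 7843 + 879 = 8722
voter 11: 8722 + 879 = 9601
voter 12: 9601 + 879 = 10480
voter 13: 10480 + 879 = 11359
voter 14: 11359 + 879 = 12238
voter 15: 12238 + 879 = 13117
voter 16: 13117 + 879 = 13996
voter 17: 13996 + 879 = 14875
voter 18: 14875 + 879 = 15754
voter 19: 15754 + 879 = 16633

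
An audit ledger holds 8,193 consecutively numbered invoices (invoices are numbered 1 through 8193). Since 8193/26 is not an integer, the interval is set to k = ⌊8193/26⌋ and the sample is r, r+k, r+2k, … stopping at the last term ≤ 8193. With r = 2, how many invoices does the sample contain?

k = ⌊8193/26⌋ = 315
Achieved size = ⌊(8193 − 2)/315⌋ + 1 = ⌊8191/315⌋ + 1 = 26 + 1 = 27
(last selection: 2 + 26×315 = 8192 ≤ 8193; next would be 8507 > 8193)

27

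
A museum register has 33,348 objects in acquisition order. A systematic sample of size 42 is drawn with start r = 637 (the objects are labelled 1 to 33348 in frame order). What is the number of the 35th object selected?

27633

k = 33348/42 = 794
35th selection = r + (35−1)·k = 637 + 34×794 = 637 + 26996 = 27633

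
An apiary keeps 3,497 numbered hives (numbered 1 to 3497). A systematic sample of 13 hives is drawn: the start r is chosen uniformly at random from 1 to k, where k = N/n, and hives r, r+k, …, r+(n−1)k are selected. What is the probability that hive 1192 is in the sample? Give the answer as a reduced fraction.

1/269

k = 3497/13 = 269.
Hive 1192 is selected iff r ≡ 1192 (mod 269); exactly one such r in {1,…,269}.
Inclusion probability = 1/269.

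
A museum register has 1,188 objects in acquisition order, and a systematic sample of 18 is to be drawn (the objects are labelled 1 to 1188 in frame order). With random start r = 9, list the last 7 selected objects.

735, 801, 867, 933, 999, 1065, 1131

k = N/n = 1188/18 = 66
12th selection = 9 + 11×66 = 735
13th: 735 + 66 = 801
14th: 801 + 66 = 867
15th: 867 + 66 = 933
16th: 933 + 66 = 999
17th: 999 + 66 = 1065
18th: 1065 + 66 = 1131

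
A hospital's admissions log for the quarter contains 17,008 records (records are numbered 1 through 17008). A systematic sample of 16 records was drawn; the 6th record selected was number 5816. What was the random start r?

501

k = 17008/16 = 1063
r = 5816 − (6−1)×1063 = 5816 − 5315 = 501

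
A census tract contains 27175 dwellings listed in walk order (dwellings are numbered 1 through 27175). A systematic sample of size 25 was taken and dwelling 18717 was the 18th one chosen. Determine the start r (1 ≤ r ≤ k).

k = 27175/25 = 1087
r = 18717 − (18−1)×1087 = 18717 − 18479 = 238

238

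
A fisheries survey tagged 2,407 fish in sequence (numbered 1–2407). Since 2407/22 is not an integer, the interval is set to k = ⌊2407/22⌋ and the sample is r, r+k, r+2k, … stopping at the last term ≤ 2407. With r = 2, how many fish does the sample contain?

k = ⌊2407/22⌋ = 109
Achieved size = ⌊(2407 − 2)/109⌋ + 1 = ⌊2405/109⌋ + 1 = 22 + 1 = 23
(last selection: 2 + 22×109 = 2400 ≤ 2407; next would be 2509 > 2407)

23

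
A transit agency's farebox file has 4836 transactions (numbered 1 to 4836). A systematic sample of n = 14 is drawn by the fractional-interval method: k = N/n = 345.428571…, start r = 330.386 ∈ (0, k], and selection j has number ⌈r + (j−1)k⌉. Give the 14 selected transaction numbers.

j=1: r + 0k = 330.386 → ⌈·⌉ = 331
j=2: r + 1k = 675.814571… → ⌈·⌉ = 676
j=3: r + 2k = 1021.243142… → ⌈·⌉ = 1022
j=4: r + 3k = 1366.671714… → ⌈·⌉ = 1367
j=5: r + 4k = 1712.100285… → ⌈·⌉ = 1713
j=6: r + 5k = 2057.528857… → ⌈·⌉ = 2058
j=7: r + 6k = 2402.957428… → ⌈·⌉ = 2403
j=8: r + 7k = 2748.386 → ⌈·⌉ = 2749
j=9: r + 8k = 3093.814571… → ⌈·⌉ = 3094
j=10: r + 9k = 3439.243142… → ⌈·⌉ = 3440
j=11: r + 10k = 3784.671714… → ⌈·⌉ = 3785
j=12: r + 11k = 4130.100285… → ⌈·⌉ = 4131
j=13: r + 12k = 4475.528857… → ⌈·⌉ = 4476
j=14: r + 13k = 4820.957428… → ⌈·⌉ = 4821

331, 676, 1022, 1367, 1713, 2058, 2403, 2749, 3094, 3440, 3785, 4131, 4476, 4821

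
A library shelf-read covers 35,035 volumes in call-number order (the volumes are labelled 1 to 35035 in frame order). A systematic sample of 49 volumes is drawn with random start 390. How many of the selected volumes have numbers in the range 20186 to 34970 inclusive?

k = 35035/49 = 715
First selection ≥ 20186: 390 + ⌈(20186−390)/715⌉·715 = 390 + 28×715 = 20410
Last selection ≤ 34970: 390 + ⌊(34970−390)/715⌋·715 = 390 + 48×715 = 34710
Count = 48 − 28 + 1 = 21

21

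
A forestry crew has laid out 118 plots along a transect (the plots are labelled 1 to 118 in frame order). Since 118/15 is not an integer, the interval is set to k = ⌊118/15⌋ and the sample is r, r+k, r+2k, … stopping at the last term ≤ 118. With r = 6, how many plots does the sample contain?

k = ⌊118/15⌋ = 7
Achieved size = ⌊(118 − 6)/7⌋ + 1 = ⌊112/7⌋ + 1 = 16 + 1 = 17
(last selection: 6 + 16×7 = 118 ≤ 118; next would be 125 > 118)

17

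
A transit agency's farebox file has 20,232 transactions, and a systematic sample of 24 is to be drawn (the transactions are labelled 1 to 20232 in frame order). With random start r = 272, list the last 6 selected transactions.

k = N/n = 20232/24 = 843
19th selection = 272 + 18×843 = 15446
20th: 15446 + 843 = 16289
21st: 16289 + 843 = 17132
22nd: 17132 + 843 = 17975
23rd: 17975 + 843 = 18818
24th: 18818 + 843 = 19661

15446, 16289, 17132, 17975, 18818, 19661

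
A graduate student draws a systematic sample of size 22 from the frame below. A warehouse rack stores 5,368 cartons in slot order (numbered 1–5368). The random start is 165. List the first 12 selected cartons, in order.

k = N/n = 5368/22 = 244
carton 1: 165
carton 2: 165 + 244 = 409
carton 3: 409 + 244 = 653
carton 4: 653 + 244 = 897
carton 5: 897 + 244 = 1141
carton 6: 1141 + 244 = 1385
carton 7: 1385 + 244 = 1629
carton 8: 1629 + 244 = 1873
carton 9: 1873 + 244 = 2117
carton 10: 2117 + 244 = 2361
carton 11: 2361 + 244 = 2605
carton 12: 2605 + 244 = 2849

165, 409, 653, 897, 1141, 1385, 1629, 1873, 2117, 2361, 2605, 2849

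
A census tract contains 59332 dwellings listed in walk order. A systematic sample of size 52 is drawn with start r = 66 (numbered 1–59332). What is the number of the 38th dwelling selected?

42283

k = 59332/52 = 1141
38th selection = r + (38−1)·k = 66 + 37×1141 = 66 + 42217 = 42283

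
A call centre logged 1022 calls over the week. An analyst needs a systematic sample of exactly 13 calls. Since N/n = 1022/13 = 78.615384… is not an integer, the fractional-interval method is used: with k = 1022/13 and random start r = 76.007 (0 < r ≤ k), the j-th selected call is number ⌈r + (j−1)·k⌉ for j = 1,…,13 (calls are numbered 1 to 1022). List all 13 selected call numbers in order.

77, 155, 234, 312, 391, 470, 548, 627, 705, 784, 863, 941, 1020

j=1: r + 0k = 76.007 → ⌈·⌉ = 77
j=2: r + 1k = 154.622384… → ⌈·⌉ = 155
j=3: r + 2k = 233.237769… → ⌈·⌉ = 234
j=4: r + 3k = 311.853153… → ⌈·⌉ = 312
j=5: r + 4k = 390.468538… → ⌈·⌉ = 391
j=6: r + 5k = 469.083923… → ⌈·⌉ = 470
j=7: r + 6k = 547.699307… → ⌈·⌉ = 548
j=8: r + 7k = 626.314692… → ⌈·⌉ = 627
j=9: r + 8k = 704.930076… → ⌈·⌉ = 705
j=10: r + 9k = 783.545461… → ⌈·⌉ = 784
j=11: r + 10k = 862.160846… → ⌈·⌉ = 863
j=12: r + 11k = 940.776230… → ⌈·⌉ = 941
j=13: r + 12k = 1019.391615… → ⌈·⌉ = 1020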